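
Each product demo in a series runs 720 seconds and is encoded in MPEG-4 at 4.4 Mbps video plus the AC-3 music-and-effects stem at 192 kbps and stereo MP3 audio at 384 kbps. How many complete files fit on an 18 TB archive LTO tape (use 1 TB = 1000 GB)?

Audio total: 192 + 384 = 576 kbps = 0.576 Mbps.
Total bitrate: 4.976 Mbps.
Per item: 4.976 Mbps × 720 s = 3,583 Mb = 447.8 MB.
Capacity: 18 TB = 144,000,000 Mb; 40192.93 items → 40192 complete.

40192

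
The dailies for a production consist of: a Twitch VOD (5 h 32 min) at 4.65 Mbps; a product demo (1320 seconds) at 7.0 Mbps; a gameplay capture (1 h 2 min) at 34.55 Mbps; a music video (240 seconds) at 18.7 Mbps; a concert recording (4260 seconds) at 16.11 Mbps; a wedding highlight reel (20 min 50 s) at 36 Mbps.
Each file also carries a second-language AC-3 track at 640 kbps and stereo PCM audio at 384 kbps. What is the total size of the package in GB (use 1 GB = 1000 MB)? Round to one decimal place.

47.5 GB

Audio total: 640 + 384 = 1024 kbps = 1.024 Mbps.
Twitch VOD: 5.674 Mbps × 19920 s = 113026.1 Mb
product demo: 8.024 Mbps × 1320 s = 10591.7 Mb
gameplay capture: 35.574 Mbps × 3720 s = 132335.3 Mb
music video: 19.724 Mbps × 240 s = 4733.8 Mb
concert recording: 17.134 Mbps × 4260 s = 72990.8 Mb
wedding highlight reel: 37.024 Mbps × 1250 s = 46280.0 Mb
Total: 379957.6 Mb = 47494.7 MB.
= 47.49 GB.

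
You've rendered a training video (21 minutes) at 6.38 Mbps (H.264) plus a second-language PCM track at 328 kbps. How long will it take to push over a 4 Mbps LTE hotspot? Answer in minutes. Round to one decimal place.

21 min = 1260 s
Audio: 328 kbps = 0.328 Mbps.
Total bitrate: 6.708 Mbps.
File: 6.708 Mbps × 1260 s = 8452.1 Mb.
At 4 Mbps: 8452.1 / 4 = 2113.0 s ≈ 35.2 minutes.

35.2 minutes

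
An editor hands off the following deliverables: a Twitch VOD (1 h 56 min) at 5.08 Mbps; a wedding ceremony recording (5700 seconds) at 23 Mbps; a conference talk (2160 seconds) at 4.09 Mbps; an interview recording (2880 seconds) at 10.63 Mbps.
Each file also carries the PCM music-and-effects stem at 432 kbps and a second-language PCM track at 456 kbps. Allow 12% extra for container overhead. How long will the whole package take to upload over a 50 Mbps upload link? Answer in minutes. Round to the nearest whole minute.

Audio total: 432 + 456 = 888 kbps = 0.888 Mbps.
Twitch VOD: 5.968 Mbps × 6960 s × 1.12 = 46521.8 Mb
wedding ceremony recording: 23.888 Mbps × 5700 s × 1.12 = 152501.0 Mb
conference talk: 4.978 Mbps × 2160 s × 1.12 = 12042.8 Mb
interview recording: 11.518 Mbps × 2880 s × 1.12 = 37152.5 Mb
Total: 248218.0 Mb = 31027.2 MB.
At 50 Mbps: 248218.0 / 50 = 4964 s ≈ 82.7 minutes.

83 minutes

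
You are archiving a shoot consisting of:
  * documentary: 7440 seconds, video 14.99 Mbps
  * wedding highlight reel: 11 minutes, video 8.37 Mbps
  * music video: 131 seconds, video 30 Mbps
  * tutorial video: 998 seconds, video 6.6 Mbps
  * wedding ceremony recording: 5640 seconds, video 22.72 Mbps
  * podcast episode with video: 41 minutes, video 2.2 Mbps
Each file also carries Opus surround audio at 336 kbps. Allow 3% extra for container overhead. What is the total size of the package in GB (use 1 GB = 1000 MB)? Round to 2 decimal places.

Audio: 336 kbps = 0.336 Mbps.
documentary: 15.326 Mbps × 7440 s × 1.03 = 117446.2 Mb
wedding highlight reel: 8.706 Mbps × 660 s × 1.03 = 5918.3 Mb
music video: 30.336 Mbps × 131 s × 1.03 = 4093.2 Mb
tutorial video: 6.936 Mbps × 998 s × 1.03 = 7129.8 Mb
wedding ceremony recording: 23.056 Mbps × 5640 s × 1.03 = 133936.9 Mb
podcast episode with video: 2.536 Mbps × 2460 s × 1.03 = 6425.7 Mb
Total: 274950.2 Mb = 34368.8 MB.
= 34.37 GB.

34.37 GB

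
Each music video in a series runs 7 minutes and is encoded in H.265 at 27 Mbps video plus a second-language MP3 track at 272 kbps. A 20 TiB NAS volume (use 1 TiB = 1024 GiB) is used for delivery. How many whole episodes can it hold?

7 min = 420 s
Audio: 272 kbps = 0.272 Mbps.
Total bitrate: 27.272 Mbps.
Per item: 27.272 Mbps × 420 s = 11,454 Mb = 1,432 MB.
Capacity: 20 TiB = 175,921,860 Mb; 15358.67 items → 15358 complete.

15358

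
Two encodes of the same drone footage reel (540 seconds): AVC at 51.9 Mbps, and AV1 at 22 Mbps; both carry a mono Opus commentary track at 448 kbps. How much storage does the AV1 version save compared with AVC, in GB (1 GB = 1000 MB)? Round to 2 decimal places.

2.02 GB

Audio: 448 kbps = 0.448 Mbps.
AVC: 52.348 Mbps × 540 s = 28267.9 Mb = 3.533 GB.
AV1: 22.448 Mbps × 540 s = 12121.9 Mb = 1.515 GB.
Saving: 3.533 − 1.515 = 2.018 GB.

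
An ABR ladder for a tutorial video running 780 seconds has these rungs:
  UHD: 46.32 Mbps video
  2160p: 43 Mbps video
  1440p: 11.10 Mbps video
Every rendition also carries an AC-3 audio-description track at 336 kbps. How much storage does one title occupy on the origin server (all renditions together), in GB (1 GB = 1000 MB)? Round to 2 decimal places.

Audio: 336 kbps = 0.336 Mbps.
Sum of rendition bitrates: (46.32+0.336) + (43+0.336) + (11.10+0.336) = 101.428 Mbps.
× 780 s = 79,114 Mb = 9,889 MB = 9.889 GB.

9.89 GB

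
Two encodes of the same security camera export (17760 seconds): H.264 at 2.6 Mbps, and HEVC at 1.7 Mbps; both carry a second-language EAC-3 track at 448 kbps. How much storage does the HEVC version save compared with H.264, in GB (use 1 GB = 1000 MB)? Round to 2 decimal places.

Audio: 448 kbps = 0.448 Mbps.
H.264: 3.048 Mbps × 17760 s = 54132.5 Mb = 6.767 GB.
HEVC: 2.148 Mbps × 17760 s = 38148.5 Mb = 4.769 GB.
Saving: 6.767 − 4.769 = 1.998 GB.

2.00 GB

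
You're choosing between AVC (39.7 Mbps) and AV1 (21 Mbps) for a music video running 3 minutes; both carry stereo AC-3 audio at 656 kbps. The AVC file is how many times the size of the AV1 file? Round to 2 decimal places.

1.86

3 min = 180 s
Audio: 656 kbps = 0.656 Mbps.
AVC: 40.356 Mbps × 180 s = 7264.1 Mb = 0.846 GiB.
AV1: 21.656 Mbps × 180 s = 3898.1 Mb = 0.454 GiB.
Ratio: 0.846 / 0.454 = 1.864.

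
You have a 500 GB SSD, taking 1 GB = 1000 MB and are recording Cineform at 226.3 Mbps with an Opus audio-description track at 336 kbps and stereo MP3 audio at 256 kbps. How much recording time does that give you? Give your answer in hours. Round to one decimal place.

Audio total: 336 + 256 = 592 kbps = 0.592 Mbps.
Total bitrate: 226.3 + 0.592 = 226.892 Mbps.
Capacity: 500 GB = 4,000,000 Mb.
Recording time: 4,000,000 / 226.892 = 17,630 s ≈ 4.90 hours.

4.9 hours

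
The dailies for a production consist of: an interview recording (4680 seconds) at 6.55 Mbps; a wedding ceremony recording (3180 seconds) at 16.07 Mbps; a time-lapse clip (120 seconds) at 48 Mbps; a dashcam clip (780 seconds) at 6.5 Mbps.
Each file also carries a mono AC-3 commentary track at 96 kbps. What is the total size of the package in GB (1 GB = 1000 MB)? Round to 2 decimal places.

Audio: 96 kbps = 0.096 Mbps.
interview recording: 6.646 Mbps × 4680 s = 31103.3 Mb
wedding ceremony recording: 16.166 Mbps × 3180 s = 51407.9 Mb
time-lapse clip: 48.096 Mbps × 120 s = 5771.5 Mb
dashcam clip: 6.596 Mbps × 780 s = 5144.9 Mb
Total: 93427.6 Mb = 11678.4 MB.
= 11.68 GB.

11.68 GB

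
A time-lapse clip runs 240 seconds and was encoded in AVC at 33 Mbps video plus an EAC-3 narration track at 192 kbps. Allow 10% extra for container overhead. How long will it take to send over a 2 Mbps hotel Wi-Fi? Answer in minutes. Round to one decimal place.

73.0 minutes

Audio: 192 kbps = 0.192 Mbps.
Total bitrate: 33.192 Mbps.
File: 33.192 Mbps × 240 s = 7966.1 Mb.
With 10% container overhead: ×1.10. → 8762.7 Mb.
At 2 Mbps: 8762.7 / 2 = 4381.3 s ≈ 73 minutes.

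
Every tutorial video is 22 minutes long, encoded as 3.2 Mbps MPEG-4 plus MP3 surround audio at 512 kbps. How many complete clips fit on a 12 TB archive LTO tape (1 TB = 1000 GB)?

19592

22 min = 1320 s
Audio: 512 kbps = 0.512 Mbps.
Total bitrate: 3.712 Mbps.
Per item: 3.712 Mbps × 1320 s = 4,900 Mb = 612.5 MB.
Capacity: 12 TB = 96,000,000 Mb; 19592.48 items → 19592 complete.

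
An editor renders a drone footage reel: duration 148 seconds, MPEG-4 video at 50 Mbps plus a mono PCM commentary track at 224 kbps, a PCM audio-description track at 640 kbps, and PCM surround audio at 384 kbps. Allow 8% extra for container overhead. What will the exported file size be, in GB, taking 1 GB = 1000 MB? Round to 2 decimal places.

Audio total: 224 + 640 + 384 = 1248 kbps = 1.248 Mbps.
Total bitrate: 50 + 1.248 = 51.248 Mbps.
Stream data: 51.248 Mbps × 148 s = 7584.7 Mb.
With 8% container overhead: ×1.08.
8,191 Mb ÷ 8 = 1,024 MB → 1.024 GB.

1.02 GB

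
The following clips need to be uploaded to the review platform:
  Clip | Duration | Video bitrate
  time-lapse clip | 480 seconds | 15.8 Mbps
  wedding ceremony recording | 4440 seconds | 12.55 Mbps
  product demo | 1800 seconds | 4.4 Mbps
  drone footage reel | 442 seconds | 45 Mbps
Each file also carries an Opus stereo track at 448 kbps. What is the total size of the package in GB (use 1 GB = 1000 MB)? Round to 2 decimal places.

Audio: 448 kbps = 0.448 Mbps.
time-lapse clip: 16.248 Mbps × 480 s = 7799.0 Mb
wedding ceremony recording: 12.998 Mbps × 4440 s = 57711.1 Mb
product demo: 4.848 Mbps × 1800 s = 8726.4 Mb
drone footage reel: 45.448 Mbps × 442 s = 20088.0 Mb
Total: 94324.6 Mb = 11790.6 MB.
= 11.79 GB.

11.79 GB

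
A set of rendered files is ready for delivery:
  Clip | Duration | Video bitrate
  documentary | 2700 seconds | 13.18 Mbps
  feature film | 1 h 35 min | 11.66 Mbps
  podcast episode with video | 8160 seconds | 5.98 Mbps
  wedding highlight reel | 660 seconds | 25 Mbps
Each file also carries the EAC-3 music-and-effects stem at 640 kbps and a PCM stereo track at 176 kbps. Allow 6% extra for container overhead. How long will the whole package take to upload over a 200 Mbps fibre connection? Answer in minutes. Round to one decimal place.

16.0 minutes

Audio total: 640 + 176 = 816 kbps = 0.816 Mbps.
documentary: 13.996 Mbps × 2700 s × 1.06 = 40056.6 Mb
feature film: 12.476 Mbps × 5700 s × 1.06 = 75380.0 Mb
podcast episode with video: 6.796 Mbps × 8160 s × 1.06 = 58782.7 Mb
wedding highlight reel: 25.816 Mbps × 660 s × 1.06 = 18060.9 Mb
Total: 192280.1 Mb = 24035.0 MB.
At 200 Mbps: 192280.1 / 200 = 961 s ≈ 16 minutes.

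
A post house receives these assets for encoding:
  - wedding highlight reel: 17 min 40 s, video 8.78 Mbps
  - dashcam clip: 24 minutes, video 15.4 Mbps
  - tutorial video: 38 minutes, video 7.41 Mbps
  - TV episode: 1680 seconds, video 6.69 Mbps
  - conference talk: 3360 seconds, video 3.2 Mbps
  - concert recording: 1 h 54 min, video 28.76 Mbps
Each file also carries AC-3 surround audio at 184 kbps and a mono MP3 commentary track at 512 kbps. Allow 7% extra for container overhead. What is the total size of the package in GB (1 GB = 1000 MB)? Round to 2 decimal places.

37.27 GB

Audio total: 184 + 512 = 696 kbps = 0.696 Mbps.
wedding highlight reel: 9.476 Mbps × 1060 s × 1.07 = 10747.7 Mb
dashcam clip: 16.096 Mbps × 1440 s × 1.07 = 24800.7 Mb
tutorial video: 8.106 Mbps × 2280 s × 1.07 = 19775.4 Mb
TV episode: 7.386 Mbps × 1680 s × 1.07 = 13277.1 Mb
conference talk: 3.896 Mbps × 3360 s × 1.07 = 14006.9 Mb
concert recording: 29.456 Mbps × 6840 s × 1.07 = 215582.6 Mb
Total: 298190.3 Mb = 37273.8 MB.
= 37.27 GB.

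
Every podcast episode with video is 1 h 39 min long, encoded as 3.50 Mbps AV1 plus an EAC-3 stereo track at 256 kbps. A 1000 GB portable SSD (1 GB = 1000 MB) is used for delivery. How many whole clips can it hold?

358

1 h 39 min = 99 min = 5940 s
Audio: 256 kbps = 0.256 Mbps.
Total bitrate: 3.756 Mbps.
Per item: 3.756 Mbps × 5940 s = 22,311 Mb = 2,789 MB.
Capacity: 1000 GB = 8,000,000 Mb; 358.57 items → 358 complete.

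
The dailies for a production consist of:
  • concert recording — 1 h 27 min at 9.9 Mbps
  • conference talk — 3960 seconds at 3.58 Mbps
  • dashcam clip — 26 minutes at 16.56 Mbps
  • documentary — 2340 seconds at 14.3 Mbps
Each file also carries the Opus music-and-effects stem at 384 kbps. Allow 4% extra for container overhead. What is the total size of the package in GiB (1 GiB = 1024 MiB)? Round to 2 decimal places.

15.76 GiB

Audio: 384 kbps = 0.384 Mbps.
concert recording: 10.284 Mbps × 5220 s × 1.04 = 55829.8 Mb
conference talk: 3.964 Mbps × 3960 s × 1.04 = 16325.3 Mb
dashcam clip: 16.944 Mbps × 1560 s × 1.04 = 27489.9 Mb
documentary: 14.684 Mbps × 2340 s × 1.04 = 35735.0 Mb
Total: 135380.0 Mb = 16922.5 MB.
= 15.76 GiB.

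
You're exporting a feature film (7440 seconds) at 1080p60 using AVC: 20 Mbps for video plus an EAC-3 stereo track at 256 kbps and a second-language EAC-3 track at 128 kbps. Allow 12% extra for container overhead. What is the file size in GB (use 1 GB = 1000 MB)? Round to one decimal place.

21.2 GB

Audio total: 256 + 128 = 384 kbps = 0.384 Mbps.
Total bitrate: 20 + 0.384 = 20.384 Mbps.
Stream data: 20.384 Mbps × 7440 s = 151657.0 Mb.
With 12% container overhead: ×1.12.
169,856 Mb ÷ 8 = 21,232 MB → 21.23 GB.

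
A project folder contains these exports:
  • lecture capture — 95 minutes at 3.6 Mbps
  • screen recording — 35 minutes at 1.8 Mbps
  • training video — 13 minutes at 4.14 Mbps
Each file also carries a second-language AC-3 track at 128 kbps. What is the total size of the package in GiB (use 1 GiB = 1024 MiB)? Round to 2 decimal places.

3.33 GiB

Audio: 128 kbps = 0.128 Mbps.
lecture capture: 3.728 Mbps × 5700 s = 21249.6 Mb
screen recording: 1.928 Mbps × 2100 s = 4048.8 Mb
training video: 4.268 Mbps × 780 s = 3329.0 Mb
Total: 28627.4 Mb = 3578.4 MB.
= 3.333 GiB.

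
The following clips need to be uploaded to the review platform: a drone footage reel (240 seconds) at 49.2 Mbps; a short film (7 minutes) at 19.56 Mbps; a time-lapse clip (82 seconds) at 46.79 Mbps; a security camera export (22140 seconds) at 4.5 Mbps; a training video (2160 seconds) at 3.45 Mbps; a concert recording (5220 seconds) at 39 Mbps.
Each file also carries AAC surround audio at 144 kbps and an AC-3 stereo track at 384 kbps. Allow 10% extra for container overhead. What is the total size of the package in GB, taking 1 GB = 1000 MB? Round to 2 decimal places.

Audio total: 144 + 384 = 528 kbps = 0.528 Mbps.
drone footage reel: 49.728 Mbps × 240 s × 1.10 = 13128.2 Mb
short film: 20.088 Mbps × 420 s × 1.10 = 9280.7 Mb
time-lapse clip: 47.318 Mbps × 82 s × 1.10 = 4268.1 Mb
security camera export: 5.028 Mbps × 22140 s × 1.10 = 122451.9 Mb
training video: 3.978 Mbps × 2160 s × 1.10 = 9451.7 Mb
concert recording: 39.528 Mbps × 5220 s × 1.10 = 226969.8 Mb
Total: 385550.3 Mb = 48193.8 MB.
= 48.19 GB.

48.19 GB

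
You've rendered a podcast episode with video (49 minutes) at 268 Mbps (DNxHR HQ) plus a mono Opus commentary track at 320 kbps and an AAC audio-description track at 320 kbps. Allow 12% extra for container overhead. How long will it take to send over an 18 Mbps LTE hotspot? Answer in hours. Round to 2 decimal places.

13.65 hours

49 min = 2940 s
Audio total: 320 + 320 = 640 kbps = 0.640 Mbps.
Total bitrate: 268.640 Mbps.
File: 268.640 Mbps × 2940 s = 789801.6 Mb.
With 12% container overhead: ×1.12. → 884577.8 Mb.
At 18 Mbps: 884577.8 / 18 = 49143.2 s ≈ 13.7 hours.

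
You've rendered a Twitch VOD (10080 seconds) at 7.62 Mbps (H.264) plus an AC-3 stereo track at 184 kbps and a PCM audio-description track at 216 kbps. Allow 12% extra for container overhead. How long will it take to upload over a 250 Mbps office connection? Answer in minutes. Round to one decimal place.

Audio total: 184 + 216 = 400 kbps = 0.400 Mbps.
Total bitrate: 8.020 Mbps.
File: 8.020 Mbps × 10080 s = 80841.6 Mb.
With 12% container overhead: ×1.12. → 90542.6 Mb.
At 250 Mbps: 90542.6 / 250 = 362.2 s ≈ 6.04 minutes.

6.0 minutes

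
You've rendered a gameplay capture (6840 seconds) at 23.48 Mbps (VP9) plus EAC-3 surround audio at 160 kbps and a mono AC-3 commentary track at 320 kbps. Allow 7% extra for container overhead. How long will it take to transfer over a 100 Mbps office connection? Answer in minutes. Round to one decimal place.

Audio total: 160 + 320 = 480 kbps = 0.480 Mbps.
Total bitrate: 23.960 Mbps.
File: 23.960 Mbps × 6840 s = 163886.4 Mb.
With 7% container overhead: ×1.07. → 175358.4 Mb.
At 100 Mbps: 175358.4 / 100 = 1753.6 s ≈ 29.2 minutes.

29.2 minutes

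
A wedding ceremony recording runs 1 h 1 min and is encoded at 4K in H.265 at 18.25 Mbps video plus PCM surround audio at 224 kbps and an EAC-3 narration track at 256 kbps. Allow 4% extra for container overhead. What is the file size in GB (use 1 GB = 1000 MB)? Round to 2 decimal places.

1 h 1 min = 61 min = 3660 s
Audio total: 224 + 256 = 480 kbps = 0.480 Mbps.
Total bitrate: 18.25 + 0.480 = 18.730 Mbps.
Stream data: 18.730 Mbps × 3660 s = 68551.8 Mb.
With 4% container overhead: ×1.04.
71,294 Mb ÷ 8 = 8,912 MB → 8.912 GB.

8.91 GB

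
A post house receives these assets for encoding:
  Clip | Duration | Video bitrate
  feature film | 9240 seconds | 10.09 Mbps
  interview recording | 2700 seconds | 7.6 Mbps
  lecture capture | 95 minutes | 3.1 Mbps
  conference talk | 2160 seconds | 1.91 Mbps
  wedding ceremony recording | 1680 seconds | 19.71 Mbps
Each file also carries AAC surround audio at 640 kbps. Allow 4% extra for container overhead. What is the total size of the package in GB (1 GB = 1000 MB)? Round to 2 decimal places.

23.71 GB

Audio: 640 kbps = 0.640 Mbps.
feature film: 10.730 Mbps × 9240 s × 1.04 = 103111.0 Mb
interview recording: 8.240 Mbps × 2700 s × 1.04 = 23137.9 Mb
lecture capture: 3.740 Mbps × 5700 s × 1.04 = 22170.7 Mb
conference talk: 2.550 Mbps × 2160 s × 1.04 = 5728.3 Mb
wedding ceremony recording: 20.350 Mbps × 1680 s × 1.04 = 35555.5 Mb
Total: 189703.5 Mb = 23712.9 MB.
= 23.71 GB.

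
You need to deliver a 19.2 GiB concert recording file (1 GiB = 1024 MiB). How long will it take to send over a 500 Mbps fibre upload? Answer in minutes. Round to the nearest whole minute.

File: 19.2 GiB = 164926.7 Mb.
At 500 Mbps: 164926.7 / 500 = 329.9 s ≈ 5.5 minutes.

5 minutes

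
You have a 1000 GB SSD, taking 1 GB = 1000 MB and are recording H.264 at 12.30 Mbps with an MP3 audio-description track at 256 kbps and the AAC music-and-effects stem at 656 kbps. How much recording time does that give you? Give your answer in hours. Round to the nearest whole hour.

Audio total: 256 + 656 = 912 kbps = 0.912 Mbps.
Total bitrate: 12.30 + 0.912 = 13.212 Mbps.
Capacity: 1000 GB = 8,000,000 Mb.
Recording time: 8,000,000 / 13.212 = 605,510 s ≈ 168 hours.

168 hours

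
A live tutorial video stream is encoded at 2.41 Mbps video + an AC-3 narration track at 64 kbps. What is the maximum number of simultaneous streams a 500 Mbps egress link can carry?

202

Audio: 64 kbps = 0.064 Mbps.
Per-viewer media rate: 2.474 Mbps.
500 Mbps = 500.0 Mbps; 500.0 / 2.474 = 202.10 → 202 viewers.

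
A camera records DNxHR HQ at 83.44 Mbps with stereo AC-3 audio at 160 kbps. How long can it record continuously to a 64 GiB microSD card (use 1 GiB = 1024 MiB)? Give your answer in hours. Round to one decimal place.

Audio: 160 kbps = 0.160 Mbps.
Total bitrate: 83.44 + 0.160 = 83.600 Mbps.
Capacity: 64 GiB = 549,756 Mb.
Recording time: 549,756 / 83.600 = 6,576 s ≈ 1.83 hours.

1.8 hours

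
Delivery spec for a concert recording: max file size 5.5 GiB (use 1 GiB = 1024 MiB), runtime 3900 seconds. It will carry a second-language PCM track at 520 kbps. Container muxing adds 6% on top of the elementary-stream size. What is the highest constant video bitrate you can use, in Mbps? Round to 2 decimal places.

10.91 Mbps

Budget: 5.5 GiB = 47244.6 Mb.
Stream payload after overhead: 47244.6 / 1.06 = 44570.4 Mb.
Total bitrate budget: 44570.4 Mb / 3900 s = 11.428 Mbps.
Audio: 520 kbps = 0.520 Mbps.
Video: 11.428 − 0.520 = 10.908 Mbps.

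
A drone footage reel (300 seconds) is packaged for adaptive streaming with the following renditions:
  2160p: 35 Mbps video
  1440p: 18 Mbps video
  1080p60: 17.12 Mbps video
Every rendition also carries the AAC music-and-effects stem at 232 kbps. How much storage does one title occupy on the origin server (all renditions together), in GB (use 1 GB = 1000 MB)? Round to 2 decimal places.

2.66 GB

Audio: 232 kbps = 0.232 Mbps.
Sum of rendition bitrates: (35+0.232) + (18+0.232) + (17.12+0.232) = 70.816 Mbps.
× 300 s = 21,245 Mb = 2,656 MB = 2.656 GB.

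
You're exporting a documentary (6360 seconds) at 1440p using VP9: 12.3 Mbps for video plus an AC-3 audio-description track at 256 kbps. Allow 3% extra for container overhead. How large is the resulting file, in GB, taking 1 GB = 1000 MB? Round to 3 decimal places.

Audio: 256 kbps = 0.256 Mbps.
Total bitrate: 12.3 + 0.256 = 12.556 Mbps.
Stream data: 12.556 Mbps × 6360 s = 79856.2 Mb.
With 3% container overhead: ×1.03.
82,252 Mb ÷ 8 = 10,281 MB → 10.28 GB.

10.281 GB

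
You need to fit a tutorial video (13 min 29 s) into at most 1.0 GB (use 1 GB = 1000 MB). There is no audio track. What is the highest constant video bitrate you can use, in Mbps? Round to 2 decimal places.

9.89 Mbps

Budget: 1.0 GB = 8000.0 Mb.
13 min 29 s = 809 s
Total bitrate budget: 8000.0 Mb / 809 s = 9.889 Mbps.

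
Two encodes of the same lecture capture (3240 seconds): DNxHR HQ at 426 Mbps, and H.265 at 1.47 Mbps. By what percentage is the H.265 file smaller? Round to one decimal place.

DNxHR HQ: 426.000 Mbps × 3240 s = 1380240.0 Mb = 160.681 GiB.
H.265: 1.470 Mbps × 3240 s = 4762.8 Mb = 0.554 GiB.
Reduction: (1 − 0.554/160.681) × 100 = 99.65%.

99.7%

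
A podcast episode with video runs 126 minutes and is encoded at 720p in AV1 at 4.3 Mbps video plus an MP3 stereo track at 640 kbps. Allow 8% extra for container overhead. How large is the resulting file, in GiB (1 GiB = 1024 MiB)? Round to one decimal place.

126 min = 7560 s
Audio: 640 kbps = 0.640 Mbps.
Total bitrate: 4.3 + 0.640 = 4.940 Mbps.
Stream data: 4.940 Mbps × 7560 s = 37346.4 Mb.
With 8% container overhead: ×1.08.
40,334 Mb = 5,041,764,000 bytes ÷ 1,073,741,824 = 4.696 GiB.

4.7 GiB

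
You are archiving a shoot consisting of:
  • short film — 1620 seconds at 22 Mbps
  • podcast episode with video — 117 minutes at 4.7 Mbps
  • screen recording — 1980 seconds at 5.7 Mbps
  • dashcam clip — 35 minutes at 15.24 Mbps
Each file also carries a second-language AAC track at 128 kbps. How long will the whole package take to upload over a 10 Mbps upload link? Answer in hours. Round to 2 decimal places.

3.15 hours

Audio: 128 kbps = 0.128 Mbps.
short film: 22.128 Mbps × 1620 s = 35847.4 Mb
podcast episode with video: 4.828 Mbps × 7020 s = 33892.6 Mb
screen recording: 5.828 Mbps × 1980 s = 11539.4 Mb
dashcam clip: 15.368 Mbps × 2100 s = 32272.8 Mb
Total: 113552.2 Mb = 14194.0 MB.
At 10 Mbps: 113552.2 / 10 = 11355 s ≈ 3.15 hours.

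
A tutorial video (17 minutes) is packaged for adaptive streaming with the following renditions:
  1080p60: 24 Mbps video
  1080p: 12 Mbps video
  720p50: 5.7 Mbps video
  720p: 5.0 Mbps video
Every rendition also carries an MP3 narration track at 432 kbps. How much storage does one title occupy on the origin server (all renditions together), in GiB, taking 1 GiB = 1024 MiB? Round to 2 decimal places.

5.75 GiB

17 min = 1020 s
Audio: 432 kbps = 0.432 Mbps.
Sum of rendition bitrates: (24+0.432) + (12+0.432) + (5.7+0.432) + (5.0+0.432) = 48.428 Mbps.
× 1020 s = 49,397 Mb = 6,175 MB = 5.751 GiB.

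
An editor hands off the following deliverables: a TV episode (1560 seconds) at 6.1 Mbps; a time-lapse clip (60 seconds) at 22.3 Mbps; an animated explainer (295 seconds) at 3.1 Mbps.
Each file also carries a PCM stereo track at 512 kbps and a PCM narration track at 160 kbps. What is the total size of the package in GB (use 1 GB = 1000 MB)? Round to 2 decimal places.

Audio total: 512 + 160 = 672 kbps = 0.672 Mbps.
TV episode: 6.772 Mbps × 1560 s = 10564.3 Mb
time-lapse clip: 22.972 Mbps × 60 s = 1378.3 Mb
animated explainer: 3.772 Mbps × 295 s = 1112.7 Mb
Total: 13055.4 Mb = 1631.9 MB.
= 1.632 GB.

1.63 GB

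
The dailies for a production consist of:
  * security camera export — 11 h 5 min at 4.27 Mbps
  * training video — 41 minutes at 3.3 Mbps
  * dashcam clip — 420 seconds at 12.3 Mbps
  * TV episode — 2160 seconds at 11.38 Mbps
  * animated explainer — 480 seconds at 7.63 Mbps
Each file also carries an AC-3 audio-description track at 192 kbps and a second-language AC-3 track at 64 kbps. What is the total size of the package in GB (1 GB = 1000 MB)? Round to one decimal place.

Audio total: 192 + 64 = 256 kbps = 0.256 Mbps.
security camera export: 4.526 Mbps × 39900 s = 180587.4 Mb
training video: 3.556 Mbps × 2460 s = 8747.8 Mb
dashcam clip: 12.556 Mbps × 420 s = 5273.5 Mb
TV episode: 11.636 Mbps × 2160 s = 25133.8 Mb
animated explainer: 7.886 Mbps × 480 s = 3785.3 Mb
Total: 223527.7 Mb = 27941.0 MB.
= 27.94 GB.

27.9 GB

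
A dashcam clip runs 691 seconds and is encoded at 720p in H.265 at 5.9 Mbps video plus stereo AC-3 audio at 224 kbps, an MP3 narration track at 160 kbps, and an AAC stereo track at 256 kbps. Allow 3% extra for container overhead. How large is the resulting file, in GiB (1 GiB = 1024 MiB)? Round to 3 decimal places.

Audio total: 224 + 160 + 256 = 640 kbps = 0.640 Mbps.
Total bitrate: 5.9 + 0.640 = 6.540 Mbps.
Stream data: 6.540 Mbps × 691 s = 4519.1 Mb.
With 3% container overhead: ×1.03.
4,655 Mb = 581,839,275 bytes ÷ 1,073,741,824 = 0.5419 GiB.

0.542 GiB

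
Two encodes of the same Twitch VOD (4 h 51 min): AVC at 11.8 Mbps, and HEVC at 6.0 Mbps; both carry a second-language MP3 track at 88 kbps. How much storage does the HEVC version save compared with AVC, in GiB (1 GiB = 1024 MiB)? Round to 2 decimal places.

11.79 GiB

4 h 51 min = 291 min = 17460 s
Audio: 88 kbps = 0.088 Mbps.
AVC: 11.888 Mbps × 17460 s = 207564.5 Mb = 24.164 GiB.
HEVC: 6.088 Mbps × 17460 s = 106296.5 Mb = 12.375 GiB.
Saving: 24.164 − 12.375 = 11.789 GiB.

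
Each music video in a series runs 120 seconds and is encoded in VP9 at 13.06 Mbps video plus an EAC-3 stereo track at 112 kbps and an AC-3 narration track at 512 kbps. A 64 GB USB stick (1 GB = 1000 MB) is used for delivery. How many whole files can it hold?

Audio total: 112 + 512 = 624 kbps = 0.624 Mbps.
Total bitrate: 13.684 Mbps.
Per item: 13.684 Mbps × 120 s = 1,642 Mb = 205.3 MB.
Capacity: 64 GB = 512,000 Mb; 311.80 items → 311 complete.

311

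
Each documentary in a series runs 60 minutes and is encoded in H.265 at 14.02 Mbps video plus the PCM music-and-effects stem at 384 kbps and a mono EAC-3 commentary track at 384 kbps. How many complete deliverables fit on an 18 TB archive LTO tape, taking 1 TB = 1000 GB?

60 min = 3600 s
Audio total: 384 + 384 = 768 kbps = 0.768 Mbps.
Total bitrate: 14.788 Mbps.
Per item: 14.788 Mbps × 3600 s = 53,237 Mb = 6,655 MB.
Capacity: 18 TB = 144,000,000 Mb; 2704.90 items → 2704 complete.

2704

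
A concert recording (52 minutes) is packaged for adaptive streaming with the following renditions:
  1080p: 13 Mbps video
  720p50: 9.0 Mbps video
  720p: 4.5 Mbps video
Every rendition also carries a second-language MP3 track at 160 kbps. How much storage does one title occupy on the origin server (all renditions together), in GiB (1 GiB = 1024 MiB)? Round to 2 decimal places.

52 min = 3120 s
Audio: 160 kbps = 0.160 Mbps.
Sum of rendition bitrates: (13+0.160) + (9.0+0.160) + (4.5+0.160) = 26.980 Mbps.
× 3120 s = 84,178 Mb = 10,522 MB = 9.800 GiB.

9.80 GiB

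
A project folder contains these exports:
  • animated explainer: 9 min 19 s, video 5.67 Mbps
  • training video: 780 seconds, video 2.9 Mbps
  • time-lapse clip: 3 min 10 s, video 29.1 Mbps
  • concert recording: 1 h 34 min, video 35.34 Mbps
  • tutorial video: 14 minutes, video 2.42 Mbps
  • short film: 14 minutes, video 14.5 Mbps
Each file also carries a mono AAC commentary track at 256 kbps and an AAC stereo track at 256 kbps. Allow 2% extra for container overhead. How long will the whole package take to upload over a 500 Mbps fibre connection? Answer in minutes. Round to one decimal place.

7.8 minutes

Audio total: 256 + 256 = 512 kbps = 0.512 Mbps.
animated explainer: 6.182 Mbps × 559 s × 1.02 = 3524.9 Mb
training video: 3.412 Mbps × 780 s × 1.02 = 2714.6 Mb
time-lapse clip: 29.612 Mbps × 190 s × 1.02 = 5738.8 Mb
concert recording: 35.852 Mbps × 5640 s × 1.02 = 206249.4 Mb
tutorial video: 2.932 Mbps × 840 s × 1.02 = 2512.1 Mb
short film: 15.012 Mbps × 840 s × 1.02 = 12862.3 Mb
Total: 233602.1 Mb = 29200.3 MB.
At 500 Mbps: 233602.1 / 500 = 467 s ≈ 7.79 minutes.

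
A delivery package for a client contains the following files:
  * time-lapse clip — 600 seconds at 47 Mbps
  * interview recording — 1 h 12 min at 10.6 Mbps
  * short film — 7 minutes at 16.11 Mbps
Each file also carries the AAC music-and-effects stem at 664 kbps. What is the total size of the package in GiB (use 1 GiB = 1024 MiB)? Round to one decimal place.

9.8 GiB

Audio: 664 kbps = 0.664 Mbps.
time-lapse clip: 47.664 Mbps × 600 s = 28598.4 Mb
interview recording: 11.264 Mbps × 4320 s = 48660.5 Mb
short film: 16.774 Mbps × 420 s = 7045.1 Mb
Total: 84304.0 Mb = 10538.0 MB.
= 9.814 GiB.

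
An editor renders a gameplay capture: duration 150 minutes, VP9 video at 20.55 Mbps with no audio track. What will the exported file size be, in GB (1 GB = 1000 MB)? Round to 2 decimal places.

23.12 GB

150 min = 9000 s
Total bitrate: 20.55 Mbps.
Stream data: 20.550 Mbps × 9000 s = 184950.0 Mb.
184,950 Mb ÷ 8 = 23,119 MB → 23.12 GB.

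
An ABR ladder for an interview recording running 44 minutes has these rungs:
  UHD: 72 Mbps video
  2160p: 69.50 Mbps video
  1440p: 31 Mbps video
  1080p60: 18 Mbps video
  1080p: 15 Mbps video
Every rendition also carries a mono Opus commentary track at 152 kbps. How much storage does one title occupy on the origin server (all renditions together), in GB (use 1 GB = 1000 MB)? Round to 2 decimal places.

44 min = 2640 s
Audio: 152 kbps = 0.152 Mbps.
Sum of rendition bitrates: (72+0.152) + (69.50+0.152) + (31+0.152) + (18+0.152) + (15+0.152) = 206.260 Mbps.
× 2640 s = 544,526 Mb = 68,066 MB = 68.07 GB.

68.07 GB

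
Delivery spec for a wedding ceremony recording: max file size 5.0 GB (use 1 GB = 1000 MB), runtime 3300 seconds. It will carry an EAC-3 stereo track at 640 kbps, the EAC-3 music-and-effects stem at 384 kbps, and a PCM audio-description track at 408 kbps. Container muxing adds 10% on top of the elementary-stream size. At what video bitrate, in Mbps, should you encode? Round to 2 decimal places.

Budget: 5.0 GB = 40000.0 Mb.
Stream payload after overhead: 40000.0 / 1.10 = 36363.6 Mb.
Total bitrate budget: 36363.6 Mb / 3300 s = 11.019 Mbps.
Audio total: 640 + 384 + 408 = 1432 kbps = 1.432 Mbps.
Video: 11.019 − 1.432 = 9.587 Mbps.

9.59 Mbps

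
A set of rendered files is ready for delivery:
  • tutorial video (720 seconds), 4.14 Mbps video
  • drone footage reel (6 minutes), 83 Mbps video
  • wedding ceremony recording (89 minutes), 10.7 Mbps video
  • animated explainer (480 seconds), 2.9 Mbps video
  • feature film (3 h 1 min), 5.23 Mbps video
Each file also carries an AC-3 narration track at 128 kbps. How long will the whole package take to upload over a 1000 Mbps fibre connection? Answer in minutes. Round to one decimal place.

2.5 minutes

Audio: 128 kbps = 0.128 Mbps.
tutorial video: 4.268 Mbps × 720 s = 3073.0 Mb
drone footage reel: 83.128 Mbps × 360 s = 29926.1 Mb
wedding ceremony recording: 10.828 Mbps × 5340 s = 57821.5 Mb
animated explainer: 3.028 Mbps × 480 s = 1453.4 Mb
feature film: 5.358 Mbps × 10860 s = 58187.9 Mb
Total: 150461.9 Mb = 18807.7 MB.
At 1000 Mbps: 150461.9 / 1000 = 150 s ≈ 2.51 minutes.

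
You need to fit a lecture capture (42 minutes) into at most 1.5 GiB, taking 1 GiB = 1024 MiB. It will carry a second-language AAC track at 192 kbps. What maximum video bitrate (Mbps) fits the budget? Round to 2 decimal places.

4.92 Mbps

Budget: 1.5 GiB = 12884.9 Mb.
42 min = 2520 s
Total bitrate budget: 12884.9 Mb / 2520 s = 5.113 Mbps.
Audio: 192 kbps = 0.192 Mbps.
Video: 5.113 − 0.192 = 4.921 Mbps.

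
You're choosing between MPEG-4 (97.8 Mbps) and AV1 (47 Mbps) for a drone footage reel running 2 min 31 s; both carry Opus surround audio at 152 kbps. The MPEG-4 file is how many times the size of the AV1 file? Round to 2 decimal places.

2 min 31 s = 151 s
Audio: 152 kbps = 0.152 Mbps.
MPEG-4: 97.952 Mbps × 151 s = 14790.8 Mb = 1.722 GiB.
AV1: 47.152 Mbps × 151 s = 7120.0 Mb = 0.829 GiB.
Ratio: 1.722 / 0.829 = 2.077.

2.08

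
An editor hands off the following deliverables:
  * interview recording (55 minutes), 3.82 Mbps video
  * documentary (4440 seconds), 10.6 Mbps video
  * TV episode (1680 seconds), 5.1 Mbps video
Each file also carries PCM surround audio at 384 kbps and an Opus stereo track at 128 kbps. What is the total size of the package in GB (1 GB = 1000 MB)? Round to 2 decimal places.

Audio total: 384 + 128 = 512 kbps = 0.512 Mbps.
interview recording: 4.332 Mbps × 3300 s = 14295.6 Mb
documentary: 11.112 Mbps × 4440 s = 49337.3 Mb
TV episode: 5.612 Mbps × 1680 s = 9428.2 Mb
Total: 73061.0 Mb = 9132.6 MB.
= 9.133 GB.

9.13 GB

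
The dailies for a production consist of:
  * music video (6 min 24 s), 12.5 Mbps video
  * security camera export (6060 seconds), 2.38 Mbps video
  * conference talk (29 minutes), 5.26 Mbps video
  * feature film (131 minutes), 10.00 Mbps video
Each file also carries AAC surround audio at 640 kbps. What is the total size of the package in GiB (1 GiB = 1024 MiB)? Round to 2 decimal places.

13.65 GiB

Audio: 640 kbps = 0.640 Mbps.
music video: 13.140 Mbps × 384 s = 5045.8 Mb
security camera export: 3.020 Mbps × 6060 s = 18301.2 Mb
conference talk: 5.900 Mbps × 1740 s = 10266.0 Mb
feature film: 10.640 Mbps × 7860 s = 83630.4 Mb
Total: 117243.4 Mb = 14655.4 MB.
= 13.65 GiB.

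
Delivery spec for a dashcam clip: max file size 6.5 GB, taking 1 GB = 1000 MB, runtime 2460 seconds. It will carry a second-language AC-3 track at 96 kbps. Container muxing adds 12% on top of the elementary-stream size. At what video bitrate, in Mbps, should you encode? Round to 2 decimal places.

18.78 Mbps

Budget: 6.5 GB = 52000.0 Mb.
Stream payload after overhead: 52000.0 / 1.12 = 46428.6 Mb.
Total bitrate budget: 46428.6 Mb / 2460 s = 18.873 Mbps.
Audio: 96 kbps = 0.096 Mbps.
Video: 18.873 − 0.096 = 18.777 Mbps.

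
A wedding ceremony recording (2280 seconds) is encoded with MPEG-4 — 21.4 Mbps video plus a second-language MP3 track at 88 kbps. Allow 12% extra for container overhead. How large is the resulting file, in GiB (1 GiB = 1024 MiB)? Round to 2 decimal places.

Audio: 88 kbps = 0.088 Mbps.
Total bitrate: 21.4 + 0.088 = 21.488 Mbps.
Stream data: 21.488 Mbps × 2280 s = 48992.6 Mb.
With 12% container overhead: ×1.12.
54,872 Mb = 6,858,969,600 bytes ÷ 1,073,741,824 = 6.388 GiB.

6.39 GiB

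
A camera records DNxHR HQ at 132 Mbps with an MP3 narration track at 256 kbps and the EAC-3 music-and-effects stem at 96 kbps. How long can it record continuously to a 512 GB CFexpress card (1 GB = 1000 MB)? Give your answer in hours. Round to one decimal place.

Audio total: 256 + 96 = 352 kbps = 0.352 Mbps.
Total bitrate: 132 + 0.352 = 132.352 Mbps.
Capacity: 512 GB = 4,096,000 Mb.
Recording time: 4,096,000 / 132.352 = 30,948 s ≈ 8.60 hours.

8.6 hours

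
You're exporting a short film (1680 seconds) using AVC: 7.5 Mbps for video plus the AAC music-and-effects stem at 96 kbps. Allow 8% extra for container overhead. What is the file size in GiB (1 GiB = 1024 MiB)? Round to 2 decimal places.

1.60 GiB

Audio: 96 kbps = 0.096 Mbps.
Total bitrate: 7.5 + 0.096 = 7.596 Mbps.
Stream data: 7.596 Mbps × 1680 s = 12761.3 Mb.
With 8% container overhead: ×1.08.
13,782 Mb = 1,722,772,800 bytes ÷ 1,073,741,824 = 1.604 GiB.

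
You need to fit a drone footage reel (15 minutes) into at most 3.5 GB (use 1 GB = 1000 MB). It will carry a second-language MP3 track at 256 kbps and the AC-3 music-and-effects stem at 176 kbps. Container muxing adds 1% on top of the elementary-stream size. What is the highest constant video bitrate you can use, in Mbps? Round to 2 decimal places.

30.37 Mbps

Budget: 3.5 GB = 28000.0 Mb.
Stream payload after overhead: 28000.0 / 1.01 = 27722.8 Mb.
15 min = 900 s
Total bitrate budget: 27722.8 Mb / 900 s = 30.803 Mbps.
Audio total: 256 + 176 = 432 kbps = 0.432 Mbps.
Video: 30.803 − 0.432 = 30.371 Mbps.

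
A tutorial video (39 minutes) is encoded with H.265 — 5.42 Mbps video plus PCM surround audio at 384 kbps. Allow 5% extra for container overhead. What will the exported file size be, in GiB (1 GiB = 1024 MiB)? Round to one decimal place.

39 min = 2340 s
Audio: 384 kbps = 0.384 Mbps.
Total bitrate: 5.42 + 0.384 = 5.804 Mbps.
Stream data: 5.804 Mbps × 2340 s = 13581.4 Mb.
With 5% container overhead: ×1.05.
14,260 Mb = 1,782,553,500 bytes ÷ 1,073,741,824 = 1.660 GiB.

1.7 GiB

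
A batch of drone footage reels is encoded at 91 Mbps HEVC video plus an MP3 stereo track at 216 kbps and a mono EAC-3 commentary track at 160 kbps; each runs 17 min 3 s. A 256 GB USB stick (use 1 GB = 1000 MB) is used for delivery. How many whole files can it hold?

21

17 min 3 s = 1023 s
Audio total: 216 + 160 = 376 kbps = 0.376 Mbps.
Total bitrate: 91.376 Mbps.
Per item: 91.376 Mbps × 1023 s = 93,478 Mb = 11,685 MB.
Capacity: 256 GB = 2,048,000 Mb; 21.91 items → 21 complete.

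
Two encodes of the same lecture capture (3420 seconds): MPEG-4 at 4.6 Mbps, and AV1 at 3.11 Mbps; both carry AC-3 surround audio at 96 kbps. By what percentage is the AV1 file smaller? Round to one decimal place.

Audio: 96 kbps = 0.096 Mbps.
MPEG-4: 4.696 Mbps × 3420 s = 16060.3 Mb = 2.008 GB.
AV1: 3.206 Mbps × 3420 s = 10964.5 Mb = 1.371 GB.
Reduction: (1 − 1.371/2.008) × 100 = 31.73%.

31.7%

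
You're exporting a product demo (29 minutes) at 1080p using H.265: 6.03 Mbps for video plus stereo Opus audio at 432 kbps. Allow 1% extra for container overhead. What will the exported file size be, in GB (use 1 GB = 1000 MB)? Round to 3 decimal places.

29 min = 1740 s
Audio: 432 kbps = 0.432 Mbps.
Total bitrate: 6.03 + 0.432 = 6.462 Mbps.
Stream data: 6.462 Mbps × 1740 s = 11243.9 Mb.
With 1% container overhead: ×1.01.
11,356 Mb ÷ 8 = 1,420 MB → 1.420 GB.

1.420 GB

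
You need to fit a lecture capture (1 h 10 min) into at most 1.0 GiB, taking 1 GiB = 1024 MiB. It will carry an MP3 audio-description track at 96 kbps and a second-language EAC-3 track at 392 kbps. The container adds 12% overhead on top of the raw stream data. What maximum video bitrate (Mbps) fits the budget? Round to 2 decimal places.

1.34 Mbps

Budget: 1.0 GiB = 8589.9 Mb.
Stream payload after overhead: 8589.9 / 1.12 = 7669.6 Mb.
1 h 10 min = 70 min = 4200 s
Total bitrate budget: 7669.6 Mb / 4200 s = 1.826 Mbps.
Audio total: 96 + 392 = 488 kbps = 0.488 Mbps.
Video: 1.826 − 0.488 = 1.338 Mbps.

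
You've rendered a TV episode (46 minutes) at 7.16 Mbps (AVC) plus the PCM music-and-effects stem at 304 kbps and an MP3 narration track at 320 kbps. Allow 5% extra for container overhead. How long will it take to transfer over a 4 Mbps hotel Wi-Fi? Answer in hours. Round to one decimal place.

1.6 hours

46 min = 2760 s
Audio total: 304 + 320 = 624 kbps = 0.624 Mbps.
Total bitrate: 7.784 Mbps.
File: 7.784 Mbps × 2760 s = 21483.8 Mb.
With 5% container overhead: ×1.05. → 22558.0 Mb.
At 4 Mbps: 22558.0 / 4 = 5639.5 s ≈ 1.57 hours.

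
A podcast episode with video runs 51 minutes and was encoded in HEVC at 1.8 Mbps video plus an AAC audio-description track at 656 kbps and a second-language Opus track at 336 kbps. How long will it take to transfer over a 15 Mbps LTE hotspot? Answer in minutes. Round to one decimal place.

51 min = 3060 s
Audio total: 656 + 336 = 992 kbps = 0.992 Mbps.
Total bitrate: 2.792 Mbps.
File: 2.792 Mbps × 3060 s = 8543.5 Mb.
At 15 Mbps: 8543.5 / 15 = 569.6 s ≈ 9.49 minutes.

9.5 minutes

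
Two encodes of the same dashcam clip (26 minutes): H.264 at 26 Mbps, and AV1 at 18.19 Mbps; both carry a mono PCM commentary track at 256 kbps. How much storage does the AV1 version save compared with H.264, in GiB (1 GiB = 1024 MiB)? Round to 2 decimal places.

26 min = 1560 s
Audio: 256 kbps = 0.256 Mbps.
H.264: 26.256 Mbps × 1560 s = 40959.4 Mb = 4.768 GiB.
AV1: 18.446 Mbps × 1560 s = 28775.8 Mb = 3.350 GiB.
Saving: 4.768 − 3.350 = 1.418 GiB.

1.42 GiB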